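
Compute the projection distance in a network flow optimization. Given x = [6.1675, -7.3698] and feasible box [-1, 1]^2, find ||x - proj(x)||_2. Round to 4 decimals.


Project each component onto [-1, 1].
clip(6.1675) = 1.0, clip(-7.3698) = -1.0
Projection = [1.0, -1.0]
Squared diffs: [26.7031, 40.5744]
Distance = sqrt(67.2775) = 8.2023


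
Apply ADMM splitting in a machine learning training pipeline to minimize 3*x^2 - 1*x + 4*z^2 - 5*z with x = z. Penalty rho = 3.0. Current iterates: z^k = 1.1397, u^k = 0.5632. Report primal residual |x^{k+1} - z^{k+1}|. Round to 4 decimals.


ADMM iteration with rho = 3.0, z^k = 1.1397, u^k = 0.5632
Step 1: x-update.
Minimize 3*x^2 - 1*x + (3.0/2)*(x - 1.1397 + 0.5632)^2
FOC: (2*3 + 3.0)*x = 1 + 3.0*(1.1397 - 0.5632)
x^{k+1} = 0.3033
Step 2: z-update.
Minimize 4*z^2 - 5*z + (3.0/2)*(0.3033 - z + 0.5632)^2
FOC: (2*4 + 3.0)*z = 5 + 3.0*(0.3033 + 0.5632)
z^{k+1} = 0.6909
Step 3: u-update.
u^{k+1} = 0.5632 + 0.3033 - 0.6909 = 0.1756
Step 4: Primal residual = |0.3033 - 0.6909| = 0.3876


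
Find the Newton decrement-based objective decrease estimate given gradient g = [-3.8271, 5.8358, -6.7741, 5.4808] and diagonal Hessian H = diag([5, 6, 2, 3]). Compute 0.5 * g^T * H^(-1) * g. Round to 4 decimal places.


Step 1: H is diagonal, so H^(-1) * g = [-0.7654, 0.9726, -3.3871, 1.8269].
Step 2: g^T H^(-1) g = sum_i g_i^2 / H_ii
  = (-3.8271)^2/5 + (5.8358)^2/6 + (-6.7741)^2/2 + (5.4808)^2/3
  = 2.9293 + 5.6761 + 22.9442 + 10.0131 = 41.5627
Step 3: Objective decrease = 0.5 * g^T H^(-1) g = 20.7814


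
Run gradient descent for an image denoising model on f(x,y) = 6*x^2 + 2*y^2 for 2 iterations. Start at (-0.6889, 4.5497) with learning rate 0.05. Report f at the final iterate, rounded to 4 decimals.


Gradient descent on f(x,y) = 6*x^2 + 2*y^2.
Starting point: (-0.6889, 4.5497), alpha = 0.05
Step 1: grad_x = 2*6*-0.6889 = -8.2668, grad_y = 2*2*4.5497 = 18.1988
  x_1 = -0.6889 - 0.05*-8.2668 = -0.2756
  y_1 = 4.5497 - 0.05*18.1988 = 3.6398
Step 2: grad_x = 2*6*-0.2756 = -3.3067, grad_y = 2*2*3.6398 = 14.559
  x_2 = -0.2756 - 0.05*-3.3067 = -0.1102
  y_2 = 3.6398 - 0.05*14.559 = 2.9118
f(-0.1102, 2.9118) = 6*(-0.1102)^2 + 2*2.9118^2 = 17.0301


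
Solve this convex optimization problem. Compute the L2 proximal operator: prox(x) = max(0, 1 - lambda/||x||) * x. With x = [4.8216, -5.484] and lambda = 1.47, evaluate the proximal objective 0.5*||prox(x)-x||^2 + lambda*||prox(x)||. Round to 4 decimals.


Step 1: Compute ||x||.
||x|| = 7.3022
Step 2: Compute scaling factor.
scale = max(0, 1 - 1.47/7.3022) = 0.7987
Step 3: prox(x) = [3.851, -4.38]
||prox(x)|| = 5.8322
Step 4: Proximal objective.
0.5*||prox-x||^2 = 1.0805
lambda*||prox|| = 8.5733
Total = 9.6538


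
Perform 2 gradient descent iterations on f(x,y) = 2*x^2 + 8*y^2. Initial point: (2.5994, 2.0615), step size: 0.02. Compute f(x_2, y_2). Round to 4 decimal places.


Gradient descent on f(x,y) = 2*x^2 + 8*y^2.
Starting point: (2.5994, 2.0615), alpha = 0.02
Step 1: grad_x = 2*2*2.5994 = 10.3976, grad_y = 2*8*2.0615 = 32.984
  x_1 = 2.5994 - 0.02*10.3976 = 2.3914
  y_1 = 2.0615 - 0.02*32.984 = 1.4018
Step 2: grad_x = 2*2*2.3914 = 9.5658, grad_y = 2*8*1.4018 = 22.4291
  x_2 = 2.3914 - 0.02*9.5658 = 2.2001
  y_2 = 1.4018 - 0.02*22.4291 = 0.9532
f(2.2001, 0.9532) = 2*2.2001^2 + 8*0.9532^2 = 16.9505


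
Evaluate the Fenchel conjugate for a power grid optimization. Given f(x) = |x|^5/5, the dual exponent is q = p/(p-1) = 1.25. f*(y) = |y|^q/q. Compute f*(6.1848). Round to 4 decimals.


The conjugate exponent q satisfies 1/p + 1/q = 1.
p = 5, so q = 5/(5 - 1) = 1.25
|y|^q = 6.1848^1.25 = 9.7534
f*(6.1848) = 9.7534 / 1.25 = 7.8027


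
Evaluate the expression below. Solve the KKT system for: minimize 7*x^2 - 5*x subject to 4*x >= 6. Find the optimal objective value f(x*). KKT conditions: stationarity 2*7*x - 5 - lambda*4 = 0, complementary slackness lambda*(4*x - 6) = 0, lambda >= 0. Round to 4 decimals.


Step 1: Try lambda = 0 (constraint inactive).
x_unc = 5/(2*7) = 0.3571
Check: 4*0.3571 = 1.4284 < 6 -- violated!
Step 2: Constraint must be active: 4*x = 6
x* = 6/4 = 1.5
lambda = (2*7*1.5 - 5)/4 = 4.0
Step 3: Compute optimal value.
f(x*) = 7*1.5^2 - 5*1.5 = 8.25


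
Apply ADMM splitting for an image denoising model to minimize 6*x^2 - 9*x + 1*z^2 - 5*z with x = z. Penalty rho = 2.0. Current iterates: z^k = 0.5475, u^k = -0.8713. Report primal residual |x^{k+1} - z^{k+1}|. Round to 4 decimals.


ADMM iteration with rho = 2.0, z^k = 0.5475, u^k = -0.8713
Step 1: x-update.
Minimize 6*x^2 - 9*x + (2.0/2)*(x - 0.5475 - 0.8713)^2
FOC: (2*6 + 2.0)*x = 9 + 2.0*(0.5475 + 0.8713)
x^{k+1} = 0.8455
Step 2: z-update.
Minimize 1*z^2 - 5*z + (2.0/2)*(0.8455 - z - 0.8713)^2
FOC: (2*1 + 2.0)*z = 5 + 2.0*(0.8455 - 0.8713)
z^{k+1} = 1.2371
Step 3: u-update.
u^{k+1} = -0.8713 + 0.8455 - 1.2371 = -1.2629
Step 4: Primal residual = |0.8455 - 1.2371| = 0.3916


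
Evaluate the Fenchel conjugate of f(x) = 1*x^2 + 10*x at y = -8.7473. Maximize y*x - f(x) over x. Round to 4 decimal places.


f*(y) = sup_x {y*x - a*x^2 - b*x} = sup_x {(y-b)*x - a*x^2}
FOC: (y - b) - 2a*x = 0 => x* = (y - b)/(2a)
x* = (-8.7473 - 10)/(2*1) = -9.3737
f*(-8.7473) = (y-b)^2/(4a) = (-8.7473 - 10)^2/(4*1)
= 351.4613/4 = 87.8653


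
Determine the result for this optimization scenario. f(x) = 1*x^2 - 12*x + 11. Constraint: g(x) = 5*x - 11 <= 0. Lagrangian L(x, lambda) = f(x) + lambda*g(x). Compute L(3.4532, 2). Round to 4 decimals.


Step 1: Evaluate f(x).
f(3.4532) = 1*3.4532^2 - 12*3.4532 + 11 = -18.5138
Step 2: Evaluate g(x).
g(3.4532) = 5*3.4532 - 11 = 6.266
Step 3: Compute Lagrangian.
L = -18.5138 + 2*6.266 = -5.9818


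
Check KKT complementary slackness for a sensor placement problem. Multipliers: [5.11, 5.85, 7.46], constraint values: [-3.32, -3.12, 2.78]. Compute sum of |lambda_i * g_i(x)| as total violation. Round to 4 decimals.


KKT complementary slackness check:
lambda_1 * g_1 = 5.11 * -3.32 = -16.9652
lambda_2 * g_2 = 5.85 * -3.12 = -18.252
lambda_3 * g_3 = 7.46 * 2.78 = 20.7388
Total violation = 16.9652 + 18.252 + 20.7388 = 55.956


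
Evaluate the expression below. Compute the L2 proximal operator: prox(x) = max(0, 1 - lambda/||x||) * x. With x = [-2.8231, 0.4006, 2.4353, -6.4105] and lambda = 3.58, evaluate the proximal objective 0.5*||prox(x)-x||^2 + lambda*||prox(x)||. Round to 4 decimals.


Step 1: Compute ||x||.
||x|| = 7.4267
Step 2: Compute scaling factor.
scale = max(0, 1 - 3.58/7.4267) = 0.518
Step 3: prox(x) = [-1.4622, 0.2075, 1.2614, -3.3203]
||prox(x)|| = 3.8467
Step 4: Proximal objective.
0.5*||prox-x||^2 = 6.4082
lambda*||prox|| = 13.7712
Total = 20.1793


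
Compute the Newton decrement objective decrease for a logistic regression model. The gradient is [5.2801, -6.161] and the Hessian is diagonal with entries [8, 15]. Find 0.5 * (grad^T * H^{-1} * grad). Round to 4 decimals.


Step 1: H is diagonal, so H^(-1) * g = [0.66, -0.4107].
Step 2: g^T H^(-1) g = sum_i g_i^2 / H_ii
  = (5.2801)^2/8 + (-6.161)^2/15
  = 3.4849 + 2.5305 = 6.0155
Step 3: Objective decrease = 0.5 * g^T H^(-1) g = 3.0077


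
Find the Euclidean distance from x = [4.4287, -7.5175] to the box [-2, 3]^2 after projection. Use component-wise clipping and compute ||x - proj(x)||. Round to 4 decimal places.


Project each component onto [-2, 3].
clip(4.4287) = 3.0, clip(-7.5175) = -2.0
Projection = [3.0, -2.0]
Squared diffs: [2.0412, 30.4428]
Distance = sqrt(32.484) = 5.6995


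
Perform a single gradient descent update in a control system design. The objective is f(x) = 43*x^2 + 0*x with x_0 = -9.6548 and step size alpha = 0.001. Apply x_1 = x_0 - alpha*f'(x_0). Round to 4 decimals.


We compute the gradient at x_0 and apply the update.
f'(x) = 86*x + 0
f'(-9.6548) = 86*-9.6548 + 0 = -830.3128
x_1 = -9.6548 - 0.001*-830.3128 = -8.8245


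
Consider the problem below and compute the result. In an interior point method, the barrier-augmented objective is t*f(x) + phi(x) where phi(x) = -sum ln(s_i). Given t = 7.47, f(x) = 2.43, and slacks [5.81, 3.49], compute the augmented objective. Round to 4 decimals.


Step 1: Compute log-barrier.
ln values: [1.7596, 1.2499]
phi = -(1.7596 + 1.2499) = -3.0095
Step 2: Compute augmented objective.
t*f(x) = 7.47*2.43 = 18.1521
Total = 18.1521 - 3.0095 = 15.1426


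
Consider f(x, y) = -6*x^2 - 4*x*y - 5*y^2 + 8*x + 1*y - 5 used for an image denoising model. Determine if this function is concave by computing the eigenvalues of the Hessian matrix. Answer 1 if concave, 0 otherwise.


The Hessian of f(x,y) = -6*x^2 - 4*x*y - 5*y^2 + 8*x + 1*y - 5 is:
H = [[-12, -4], [-4, -10]]
Trace = -12 - 10 = -22
Determinant = -12*-10 - (-4)^2 = 104
Discriminant = (-22)^2 - 4*104 = 68.0
Eigenvalues: lambda_1 = -15.1231, lambda_2 = -6.8769
The function is concave.

1


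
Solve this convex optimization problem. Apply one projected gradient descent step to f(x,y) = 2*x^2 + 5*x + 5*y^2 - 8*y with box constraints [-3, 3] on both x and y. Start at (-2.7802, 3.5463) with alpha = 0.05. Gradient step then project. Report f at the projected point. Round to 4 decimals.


Step 1: Compute gradient at (-2.7802, 3.5463).
grad_x = 2*2*-2.7802 + 5 = -6.1208
grad_y = 2*5*3.5463 - 8 = 27.463
Step 2: Gradient step.
x_raw = -2.7802 - 0.05*-6.1208 = -2.4742
y_raw = 3.5463 - 0.05*27.463 = 2.1732
Step 3: Project onto [-3, 3].
x_proj = clip(-2.4742) = -2.4742
y_proj = clip(2.1732) = 2.1732
Step 4: Evaluate f.
f(-2.4742, 2.1732) = 6.0998


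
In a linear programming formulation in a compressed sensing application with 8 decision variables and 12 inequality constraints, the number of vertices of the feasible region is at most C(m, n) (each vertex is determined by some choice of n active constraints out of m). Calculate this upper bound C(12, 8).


Each vertex corresponds to some choice of n active constraints out of m, so the number of vertices is at most C(m, n) = m! / (n!(m-n)!).
m = 12, n = 8
Numerator: 12 * 11 * 10 * 9 * 8 * 7 * 6 * 5
Denominator: 8! = 40320
C(12, 8) = 495


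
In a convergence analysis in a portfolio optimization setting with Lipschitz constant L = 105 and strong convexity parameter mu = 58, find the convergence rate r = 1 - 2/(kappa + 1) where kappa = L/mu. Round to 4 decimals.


Step 1: Compute the condition number.
kappa = L/mu = 105/58 = 1.8103
Step 2: Compute the convergence rate.
r = 1 - 2/(kappa + 1) = 1 - 2*mu/(L + mu) = (L - mu)/(L + mu) = 47/163 = 0.2883


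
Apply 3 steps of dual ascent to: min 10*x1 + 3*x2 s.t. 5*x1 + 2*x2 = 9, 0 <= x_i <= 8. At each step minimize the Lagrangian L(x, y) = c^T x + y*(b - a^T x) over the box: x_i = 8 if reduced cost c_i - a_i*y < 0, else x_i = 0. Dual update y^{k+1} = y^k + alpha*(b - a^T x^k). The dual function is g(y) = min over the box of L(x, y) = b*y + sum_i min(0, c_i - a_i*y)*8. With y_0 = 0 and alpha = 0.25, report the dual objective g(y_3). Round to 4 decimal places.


Dual ascent for LP: min 10*x1 + 3*x2, 5*x1 + 2*x2 = 9, 0 <= x_i <= 8
Step 1: y^k = 0.0, reduced costs: (10.0, 3.0)
  x^k = (0.0, 0.0), subgradient = b - a^T x = 9.0
  y^{k+1} = 0.0 + 0.25*9.0 = 2.25
Step 2: y^k = 2.25, reduced costs: (-1.25, -1.5)
  x^k = (8.0, 8.0), subgradient = b - a^T x = -47.0
  y^{k+1} = 2.25 + 0.25*-47.0 = -9.5
Step 3: y^k = -9.5, reduced costs: (57.5, 22.0)
  x^k = (0.0, 0.0), subgradient = b - a^T x = 9.0
  y^{k+1} = -9.5 + 0.25*9.0 = -7.25
Dual objective at y_3 = -7.25: reduced costs (46.25, 17.5), box minimizer x = (0.0, 0.0)
g(y_3) = b*y + (c1 - a1*y)*x1 + (c2 - a2*y)*x2 = 9*(-7.25) + 46.25*0.0 + 17.5*0.0 = -65.25 + 0.0 + 0.0 = -65.25


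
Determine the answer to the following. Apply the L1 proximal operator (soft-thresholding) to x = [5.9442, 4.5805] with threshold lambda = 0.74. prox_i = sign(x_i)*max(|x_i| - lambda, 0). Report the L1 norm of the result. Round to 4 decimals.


Soft-thresholding with lambda = 0.74:
prox(5.9442) = sign(5.9442)*max(|5.9442| - 0.74, 0) = 5.2042
prox(4.5805) = sign(4.5805)*max(|4.5805| - 0.74, 0) = 3.8405
prox(x) = [5.2042, 3.8405]
||prox(x)||_1 = 5.2042 + 3.8405 = 9.0447


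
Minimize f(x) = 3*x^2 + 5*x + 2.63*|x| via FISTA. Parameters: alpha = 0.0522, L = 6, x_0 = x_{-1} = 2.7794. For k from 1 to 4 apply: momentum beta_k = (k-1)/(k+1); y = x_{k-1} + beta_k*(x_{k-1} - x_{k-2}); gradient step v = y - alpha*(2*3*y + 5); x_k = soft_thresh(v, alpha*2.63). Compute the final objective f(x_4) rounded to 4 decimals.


FISTA on f(x) = 3*x^2 + 5*x + 2.63*|x|
L = 6, alpha = 0.0522
Iteration 1: beta = 0.0, y = 2.7794 + 0.0*(2.7794 - 2.7794) = 2.7794
  grad(y) = 21.6764, v = y - alpha*grad = 1.6479
  prox(v) = soft_thresh(1.6479, 0.1373) = 1.5106
Iteration 2: beta = 0.3333, y = 1.5106 + 0.3333*(1.5106 - 2.7794) = 1.0877
  grad(y) = 11.526, v = y - alpha*grad = 0.486
  prox(v) = soft_thresh(0.486, 0.1373) = 0.3487
Iteration 3: beta = 0.5, y = 0.3487 + 0.5*(0.3487 - 1.5106) = -0.2322
  grad(y) = 3.6067, v = y - alpha*grad = -0.4205
  prox(v) = soft_thresh(-0.4205, 0.1373) = -0.2832
Iteration 4: beta = 0.6, y = -0.2832 + 0.6*(-0.2832 - 0.3487) = -0.6624
  grad(y) = 1.0259, v = y - alpha*grad = -0.7159
  prox(v) = soft_thresh(-0.7159, 0.1373) = -0.5786
f(x_4) = 3*(-0.5786)^2 + 5*(-0.5786) + 2.63*|-0.5786| = -0.3669


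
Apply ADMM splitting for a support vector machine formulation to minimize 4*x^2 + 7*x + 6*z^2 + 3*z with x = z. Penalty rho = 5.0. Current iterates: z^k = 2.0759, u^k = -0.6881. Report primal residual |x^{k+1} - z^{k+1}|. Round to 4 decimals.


ADMM iteration with rho = 5.0, z^k = 2.0759, u^k = -0.6881
Step 1: x-update.
Minimize 4*x^2 + 7*x + (5.0/2)*(x - 2.0759 - 0.6881)^2
FOC: (2*4 + 5.0)*x = -7 + 5.0*(2.0759 + 0.6881)
x^{k+1} = 0.5246
Step 2: z-update.
Minimize 6*z^2 + 3*z + (5.0/2)*(0.5246 - z - 0.6881)^2
FOC: (2*6 + 5.0)*z = -3 + 5.0*(0.5246 - 0.6881)
z^{k+1} = -0.2246
Step 3: u-update.
u^{k+1} = -0.6881 + 0.5246 + 0.2246 = 0.0611
Step 4: Primal residual = |0.5246 + 0.2246| = 0.7492


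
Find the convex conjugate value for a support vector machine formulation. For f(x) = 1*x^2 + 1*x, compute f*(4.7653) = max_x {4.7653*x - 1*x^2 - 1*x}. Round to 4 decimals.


f*(y) = sup_x {y*x - a*x^2 - b*x} = sup_x {(y-b)*x - a*x^2}
FOC: (y - b) - 2a*x = 0 => x* = (y - b)/(2a)
x* = (4.7653 - 1)/(2*1) = 1.8827
f*(4.7653) = (y-b)^2/(4a) = (4.7653 - 1)^2/(4*1)
= 14.1775/4 = 3.5444


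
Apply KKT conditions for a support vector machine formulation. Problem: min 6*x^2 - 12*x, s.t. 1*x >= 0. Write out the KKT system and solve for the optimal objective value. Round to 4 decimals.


Step 1: Try lambda = 0 (constraint inactive).
Stationarity: 2*6*x - 12 = 0
x* = 12/(2*6) = 1.0
Check constraint: 1*1.0 = 1.0 >= 0 -- satisfied.
Step 2: Compute optimal value.
f(x*) = 6*1.0^2 - 12*1.0 = -6.0


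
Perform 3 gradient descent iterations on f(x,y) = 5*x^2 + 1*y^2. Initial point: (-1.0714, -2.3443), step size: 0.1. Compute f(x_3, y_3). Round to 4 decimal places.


Gradient descent on f(x,y) = 5*x^2 + 1*y^2.
Starting point: (-1.0714, -2.3443), alpha = 0.1
Step 1: grad_x = 2*5*-1.0714 = -10.714, grad_y = 2*1*-2.3443 = -4.6886
  x_1 = -1.0714 - 0.1*-10.714 = 0.0
  y_1 = -2.3443 - 0.1*-4.6886 = -1.8754
Step 2: grad_x = 2*5*0.0 = 0.0, grad_y = 2*1*-1.8754 = -3.7509
  x_2 = 0.0 - 0.1*0.0 = 0.0
  y_2 = -1.8754 - 0.1*-3.7509 = -1.5004
Step 3: grad_x = 2*5*0.0 = 0.0, grad_y = 2*1*-1.5004 = -3.0007
  x_3 = 0.0 - 0.1*0.0 = 0.0
  y_3 = -1.5004 - 0.1*-3.0007 = -1.2003
f(0.0, -1.2003) = 5*0.0^2 + 1*(-1.2003)^2 = 1.4407


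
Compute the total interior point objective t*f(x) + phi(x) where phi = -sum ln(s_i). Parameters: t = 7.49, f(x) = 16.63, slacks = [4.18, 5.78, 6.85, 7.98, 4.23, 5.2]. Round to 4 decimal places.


Step 1: Compute log-barrier.
ln values: [1.4303, 1.7544, 1.9242, 2.0769, 1.4422, 1.6487]
phi = -(1.4303 + 1.7544 + 1.9242 + 2.0769 + 1.4422 + 1.6487) = -10.2768
Step 2: Compute augmented objective.
t*f(x) = 7.49*16.63 = 124.5587
Total = 124.5587 - 10.2768 = 114.2819


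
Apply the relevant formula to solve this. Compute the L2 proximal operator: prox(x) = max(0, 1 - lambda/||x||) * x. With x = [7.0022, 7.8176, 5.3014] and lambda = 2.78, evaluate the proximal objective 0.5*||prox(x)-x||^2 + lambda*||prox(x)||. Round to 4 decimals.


Step 1: Compute ||x||.
||x|| = 11.758
Step 2: Compute scaling factor.
scale = max(0, 1 - 2.78/11.758) = 0.7636
Step 3: prox(x) = [5.3466, 5.9692, 4.048]
||prox(x)|| = 8.978
Step 4: Proximal objective.
0.5*||prox-x||^2 = 3.8642
lambda*||prox|| = 24.9588
Total = 28.823


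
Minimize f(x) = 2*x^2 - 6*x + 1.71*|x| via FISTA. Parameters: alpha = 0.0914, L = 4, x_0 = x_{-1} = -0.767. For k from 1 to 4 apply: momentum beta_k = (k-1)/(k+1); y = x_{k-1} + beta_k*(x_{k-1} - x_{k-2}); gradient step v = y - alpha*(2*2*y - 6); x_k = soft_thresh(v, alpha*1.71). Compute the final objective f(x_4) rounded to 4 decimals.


FISTA on f(x) = 2*x^2 - 6*x + 1.71*|x|
L = 4, alpha = 0.0914
Iteration 1: beta = 0.0, y = -0.767 + 0.0*(-0.767 + 0.767) = -0.767
  grad(y) = -9.068, v = y - alpha*grad = 0.0618
  prox(v) = soft_thresh(0.0618, 0.1563) = 0.0
Iteration 2: beta = 0.3333, y = 0.0 + 0.3333*(0.0 + 0.767) = 0.2557
  grad(y) = -4.9773, v = y - alpha*grad = 0.7106
  prox(v) = soft_thresh(0.7106, 0.1563) = 0.5543
Iteration 3: beta = 0.5, y = 0.5543 + 0.5*(0.5543 - 0.0) = 0.8315
  grad(y) = -2.6742, v = y - alpha*grad = 1.0759
  prox(v) = soft_thresh(1.0759, 0.1563) = 0.9196
Iteration 4: beta = 0.6, y = 0.9196 + 0.6*(0.9196 - 0.5543) = 1.1387
  grad(y) = -1.445, v = y - alpha*grad = 1.2708
  prox(v) = soft_thresh(1.2708, 0.1563) = 1.1145
f(x_4) = 2*1.1145^2 - 6*1.1145 + 1.71*|1.1145| = -2.297


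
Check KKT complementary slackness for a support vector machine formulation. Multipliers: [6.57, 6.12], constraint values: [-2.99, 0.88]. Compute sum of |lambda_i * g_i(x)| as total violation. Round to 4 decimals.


KKT complementary slackness check:
lambda_1 * g_1 = 6.57 * -2.99 = -19.6443
lambda_2 * g_2 = 6.12 * 0.88 = 5.3856
Total violation = 19.6443 + 5.3856 = 25.0299


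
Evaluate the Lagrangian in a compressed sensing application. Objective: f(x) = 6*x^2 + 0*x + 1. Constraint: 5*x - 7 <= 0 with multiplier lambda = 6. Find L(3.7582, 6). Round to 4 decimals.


Step 1: Evaluate f(x).
f(3.7582) = 6*3.7582^2 + 0*3.7582 + 1 = 85.7444
Step 2: Evaluate g(x).
g(3.7582) = 5*3.7582 - 7 = 11.791
Step 3: Compute Lagrangian.
L = 85.7444 + 6*11.791 = 156.4904


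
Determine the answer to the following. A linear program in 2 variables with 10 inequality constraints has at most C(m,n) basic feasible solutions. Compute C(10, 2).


Each vertex corresponds to some choice of n active constraints out of m, so the number of vertices is at most C(m, n) = m! / (n!(m-n)!).
m = 10, n = 2
Numerator: 10 * 9
Denominator: 2! = 2
C(10, 2) = 45


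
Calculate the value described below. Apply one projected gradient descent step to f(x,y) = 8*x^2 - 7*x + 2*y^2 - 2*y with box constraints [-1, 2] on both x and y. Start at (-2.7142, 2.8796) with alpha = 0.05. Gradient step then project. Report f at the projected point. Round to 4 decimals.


Step 1: Compute gradient at (-2.7142, 2.8796).
grad_x = 2*8*-2.7142 - 7 = -50.4272
grad_y = 2*2*2.8796 - 2 = 9.5184
Step 2: Gradient step.
x_raw = -2.7142 - 0.05*-50.4272 = -0.1928
y_raw = 2.8796 - 0.05*9.5184 = 2.4037
Step 3: Project onto [-1, 2].
x_proj = clip(-0.1928) = -0.1928
y_proj = clip(2.4037) = 2.0
Step 4: Evaluate f.
f(-0.1928, 2.0) = 5.6474


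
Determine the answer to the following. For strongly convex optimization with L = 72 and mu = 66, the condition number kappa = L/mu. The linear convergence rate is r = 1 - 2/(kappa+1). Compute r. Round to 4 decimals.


Step 1: Compute the condition number.
kappa = L/mu = 72/66 = 1.0909
Step 2: Compute the convergence rate.
r = 1 - 2/(kappa + 1) = 1 - 2*mu/(L + mu) = (L - mu)/(L + mu) = 6/138 = 0.0435


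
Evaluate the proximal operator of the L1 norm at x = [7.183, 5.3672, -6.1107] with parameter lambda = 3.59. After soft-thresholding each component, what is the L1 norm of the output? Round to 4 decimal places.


Soft-thresholding with lambda = 3.59:
prox(7.183) = sign(7.183)*max(|7.183| - 3.59, 0) = 3.593
prox(5.3672) = sign(5.3672)*max(|5.3672| - 3.59, 0) = 1.7772
prox(-6.1107) = sign(-6.1107)*max(|-6.1107| - 3.59, 0) = -2.5207
prox(x) = [3.593, 1.7772, -2.5207]
||prox(x)||_1 = 3.593 + 1.7772 + 2.5207 = 7.8909


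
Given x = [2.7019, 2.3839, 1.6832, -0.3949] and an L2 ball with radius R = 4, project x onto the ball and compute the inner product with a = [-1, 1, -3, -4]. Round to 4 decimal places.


Step 1: Compute ||x|| (intermediates to 6 decimals).
||x|| = sqrt(2.7019^2 + 2.3839^2 + 1.6832^2 + (-0.3949)^2) = 3.996542
Step 2: Project.
Since ||x|| <= R, proj = x (no scaling needed).
proj(x) = [2.7019, 2.3839, 1.6832, -0.3949]
Step 3: Dot product.
a^T * proj(x) = -1*2.7019 + 1*2.3839 - 3*1.6832 - 4*(-0.3949) = -3.788


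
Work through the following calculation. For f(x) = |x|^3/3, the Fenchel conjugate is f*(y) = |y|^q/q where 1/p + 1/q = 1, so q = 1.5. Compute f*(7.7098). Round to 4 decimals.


The conjugate exponent q satisfies 1/p + 1/q = 1.
p = 3, so q = 3/(3 - 1) = 1.5
|y|^q = 7.7098^1.5 = 21.4074
f*(7.7098) = 21.4074 / 1.5 = 14.2716


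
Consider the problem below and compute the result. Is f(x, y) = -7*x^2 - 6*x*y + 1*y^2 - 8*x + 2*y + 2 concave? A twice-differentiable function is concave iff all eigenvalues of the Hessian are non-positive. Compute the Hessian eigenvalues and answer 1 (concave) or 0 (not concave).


The Hessian of f(x,y) = -7*x^2 - 6*x*y + 1*y^2 - 8*x + 2*y + 2 is:
H = [[-14, -6], [-6, 2]]
Trace = -14 + 2 = -12
Determinant = -14*2 - (-6)^2 = -64
Discriminant = (-12)^2 - 4*-64 = 400.0
Eigenvalues: lambda_1 = -16.0, lambda_2 = 4.0
The function is not concave.

0


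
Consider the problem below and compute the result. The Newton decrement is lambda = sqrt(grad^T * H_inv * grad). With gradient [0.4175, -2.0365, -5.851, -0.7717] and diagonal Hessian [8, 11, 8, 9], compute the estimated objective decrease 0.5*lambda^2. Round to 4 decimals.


Step 1: H is diagonal, so H^(-1) * g = [0.0522, -0.1851, -0.7314, -0.0857].
Step 2: g^T H^(-1) g = sum_i g_i^2 / H_ii
  = (0.4175)^2/8 + (-2.0365)^2/11 + (-5.851)^2/8 + (-0.7717)^2/9
  = 0.0218 + 0.377 + 4.2793 + 0.0662 = 4.7443
Step 3: Objective decrease = 0.5 * g^T H^(-1) g = 2.3721


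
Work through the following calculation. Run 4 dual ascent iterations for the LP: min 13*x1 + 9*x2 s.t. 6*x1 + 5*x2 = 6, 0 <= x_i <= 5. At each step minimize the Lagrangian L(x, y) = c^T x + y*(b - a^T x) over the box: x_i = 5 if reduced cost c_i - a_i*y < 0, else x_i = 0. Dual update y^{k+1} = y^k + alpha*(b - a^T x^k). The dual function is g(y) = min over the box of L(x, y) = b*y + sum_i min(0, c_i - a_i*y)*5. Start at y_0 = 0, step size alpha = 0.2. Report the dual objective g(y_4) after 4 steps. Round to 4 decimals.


Dual ascent for LP: min 13*x1 + 9*x2, 6*x1 + 5*x2 = 6, 0 <= x_i <= 5
Step 1: y^k = 0.0, reduced costs: (13.0, 9.0)
  x^k = (0.0, 0.0), subgradient = b - a^T x = 6.0
  y^{k+1} = 0.0 + 0.2*6.0 = 1.2
Step 2: y^k = 1.2, reduced costs: (5.8, 3.0)
  x^k = (0.0, 0.0), subgradient = b - a^T x = 6.0
  y^{k+1} = 1.2 + 0.2*6.0 = 2.4
Step 3: y^k = 2.4, reduced costs: (-1.4, -3.0)
  x^k = (5.0, 5.0), subgradient = b - a^T x = -49.0
  y^{k+1} = 2.4 + 0.2*-49.0 = -7.4
Step 4: y^k = -7.4, reduced costs: (57.4, 46.0)
  x^k = (0.0, 0.0), subgradient = b - a^T x = 6.0
  y^{k+1} = -7.4 + 0.2*6.0 = -6.2
Dual objective at y_4 = -6.2: reduced costs (50.2, 40.0), box minimizer x = (0.0, 0.0)
g(y_4) = b*y + (c1 - a1*y)*x1 + (c2 - a2*y)*x2 = 6*(-6.2) + 50.2*0.0 + 40.0*0.0 = -37.2 + 0.0 + 0.0 = -37.2


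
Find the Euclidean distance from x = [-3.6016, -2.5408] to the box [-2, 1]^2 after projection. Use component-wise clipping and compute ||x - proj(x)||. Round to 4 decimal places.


Project each component onto [-2, 1].
clip(-3.6016) = -2.0, clip(-2.5408) = -2.0
Projection = [-2.0, -2.0]
Squared diffs: [2.5651, 0.2925]
Distance = sqrt(2.8576) = 1.6904


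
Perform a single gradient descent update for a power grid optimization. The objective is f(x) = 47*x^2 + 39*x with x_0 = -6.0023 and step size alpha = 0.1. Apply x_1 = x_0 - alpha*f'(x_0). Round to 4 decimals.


We compute the gradient at x_0 and apply the update.
f'(x) = 94*x + 39
f'(-6.0023) = 94*-6.0023 + 39 = -525.2162
x_1 = -6.0023 - 0.1*-525.2162 = 46.5193


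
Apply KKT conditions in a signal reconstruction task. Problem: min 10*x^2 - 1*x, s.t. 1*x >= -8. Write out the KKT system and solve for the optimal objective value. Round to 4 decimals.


Step 1: Try lambda = 0 (constraint inactive).
Stationarity: 2*10*x - 1 = 0
x* = 1/(2*10) = 0.05
Check constraint: 1*0.05 = 0.05 >= -8 -- satisfied.
Step 2: Compute optimal value.
f(x*) = 10*0.05^2 - 1*0.05 = -0.025


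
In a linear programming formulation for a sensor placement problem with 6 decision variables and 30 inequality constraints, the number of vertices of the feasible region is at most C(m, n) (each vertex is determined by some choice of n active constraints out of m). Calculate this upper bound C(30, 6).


Each vertex corresponds to some choice of n active constraints out of m, so the number of vertices is at most C(m, n) = m! / (n!(m-n)!).
m = 30, n = 6
Numerator: 30 * 29 * 28 * 27 * 26 * 25
Denominator: 6! = 720
C(30, 6) = 593775


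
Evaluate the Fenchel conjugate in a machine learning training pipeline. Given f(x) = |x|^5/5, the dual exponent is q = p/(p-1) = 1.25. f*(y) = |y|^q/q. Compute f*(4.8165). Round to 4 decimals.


The conjugate exponent q satisfies 1/p + 1/q = 1.
p = 5, so q = 5/(5 - 1) = 1.25
|y|^q = 4.8165^1.25 = 7.1353
f*(4.8165) = 7.1353 / 1.25 = 5.7083


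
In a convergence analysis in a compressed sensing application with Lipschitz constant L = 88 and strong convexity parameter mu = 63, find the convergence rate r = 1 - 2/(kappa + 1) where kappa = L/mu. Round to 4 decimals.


Step 1: Compute the condition number.
kappa = L/mu = 88/63 = 1.3968
Step 2: Compute the convergence rate.
r = 1 - 2/(kappa + 1) = 1 - 2*mu/(L + mu) = (L - mu)/(L + mu) = 25/151 = 0.1656


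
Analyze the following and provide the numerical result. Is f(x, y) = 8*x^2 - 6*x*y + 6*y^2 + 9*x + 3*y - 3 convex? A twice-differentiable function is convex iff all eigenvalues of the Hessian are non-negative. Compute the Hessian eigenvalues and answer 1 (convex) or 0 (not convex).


The Hessian of f(x,y) = 8*x^2 - 6*x*y + 6*y^2 + 9*x + 3*y - 3 is:
H = [[16, -6], [-6, 12]]
Trace = 16 + 12 = 28
Determinant = 16*12 - (-6)^2 = 156
Discriminant = (28)^2 - 4*156 = 160.0
Eigenvalues: lambda_1 = 7.6754, lambda_2 = 20.3246
The function is convex.

1


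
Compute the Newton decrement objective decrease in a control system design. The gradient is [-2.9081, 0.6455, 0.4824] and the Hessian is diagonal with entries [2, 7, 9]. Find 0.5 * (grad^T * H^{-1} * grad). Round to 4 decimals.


Step 1: H is diagonal, so H^(-1) * g = [-1.4541, 0.0922, 0.0536].
Step 2: g^T H^(-1) g = sum_i g_i^2 / H_ii
  = (-2.9081)^2/2 + (0.6455)^2/7 + (0.4824)^2/9
  = 4.2285 + 0.0595 + 0.0259 = 4.3139
Step 3: Objective decrease = 0.5 * g^T H^(-1) g = 2.157


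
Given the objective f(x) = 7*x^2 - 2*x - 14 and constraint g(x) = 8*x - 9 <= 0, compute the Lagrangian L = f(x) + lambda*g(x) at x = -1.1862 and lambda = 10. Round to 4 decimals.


Step 1: Evaluate f(x).
f(-1.1862) = 7*(-1.1862)^2 - 2*(-1.1862) - 14 = -1.7781
Step 2: Evaluate g(x).
g(-1.1862) = 8*-1.1862 - 9 = -18.4896
Step 3: Compute Lagrangian.
L = -1.7781 + 10*-18.4896 = -186.6741


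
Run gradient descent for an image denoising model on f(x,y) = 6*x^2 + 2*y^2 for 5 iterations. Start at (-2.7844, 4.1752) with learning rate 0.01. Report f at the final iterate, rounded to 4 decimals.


Gradient descent on f(x,y) = 6*x^2 + 2*y^2.
Starting point: (-2.7844, 4.1752), alpha = 0.01
Step 1: grad_x = 2*6*-2.7844 = -33.4128, grad_y = 2*2*4.1752 = 16.7008
  x_1 = -2.7844 - 0.01*-33.4128 = -2.4503
  y_1 = 4.1752 - 0.01*16.7008 = 4.0082
Step 2: grad_x = 2*6*-2.4503 = -29.4033, grad_y = 2*2*4.0082 = 16.0328
  x_2 = -2.4503 - 0.01*-29.4033 = -2.1562
  y_2 = 4.0082 - 0.01*16.0328 = 3.8479
Step 3: grad_x = 2*6*-2.1562 = -25.8749, grad_y = 2*2*3.8479 = 15.3915
  x_3 = -2.1562 - 0.01*-25.8749 = -1.8975
  y_3 = 3.8479 - 0.01*15.3915 = 3.6939
Step 4: grad_x = 2*6*-1.8975 = -22.7699, grad_y = 2*2*3.6939 = 14.7758
  x_4 = -1.8975 - 0.01*-22.7699 = -1.6698
  y_4 = 3.6939 - 0.01*14.7758 = 3.5462
Step 5: grad_x = 2*6*-1.6698 = -20.0375, grad_y = 2*2*3.5462 = 14.1848
  x_5 = -1.6698 - 0.01*-20.0375 = -1.4694
  y_5 = 3.5462 - 0.01*14.1848 = 3.4043
f(-1.4694, 3.4043) = 6*(-1.4694)^2 + 2*3.4043^2 = 36.1342


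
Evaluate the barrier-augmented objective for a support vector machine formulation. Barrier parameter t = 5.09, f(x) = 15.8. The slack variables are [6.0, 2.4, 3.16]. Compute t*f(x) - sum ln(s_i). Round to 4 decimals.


Step 1: Compute log-barrier.
ln values: [1.7918, 0.8755, 1.1506]
phi = -(1.7918 + 0.8755 + 1.1506) = -3.8178
Step 2: Compute augmented objective.
t*f(x) = 5.09*15.8 = 80.422
Total = 80.422 - 3.8178 = 76.6042


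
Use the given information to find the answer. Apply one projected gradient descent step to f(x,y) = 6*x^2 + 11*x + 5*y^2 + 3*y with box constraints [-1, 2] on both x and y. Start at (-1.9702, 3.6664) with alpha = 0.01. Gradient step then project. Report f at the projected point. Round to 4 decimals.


Step 1: Compute gradient at (-1.9702, 3.6664).
grad_x = 2*6*-1.9702 + 11 = -12.6424
grad_y = 2*5*3.6664 + 3 = 39.664
Step 2: Gradient step.
x_raw = -1.9702 - 0.01*-12.6424 = -1.8438
y_raw = 3.6664 - 0.01*39.664 = 3.2698
Step 3: Project onto [-1, 2].
x_proj = clip(-1.8438) = -1.0
y_proj = clip(3.2698) = 2.0
Step 4: Evaluate f.
f(-1.0, 2.0) = 21.0


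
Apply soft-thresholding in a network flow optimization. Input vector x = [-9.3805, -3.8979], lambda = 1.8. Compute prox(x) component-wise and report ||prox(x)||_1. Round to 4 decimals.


Soft-thresholding with lambda = 1.8:
prox(-9.3805) = sign(-9.3805)*max(|-9.3805| - 1.8, 0) = -7.5805
prox(-3.8979) = sign(-3.8979)*max(|-3.8979| - 1.8, 0) = -2.0979
prox(x) = [-7.5805, -2.0979]
||prox(x)||_1 = 7.5805 + 2.0979 = 9.6784


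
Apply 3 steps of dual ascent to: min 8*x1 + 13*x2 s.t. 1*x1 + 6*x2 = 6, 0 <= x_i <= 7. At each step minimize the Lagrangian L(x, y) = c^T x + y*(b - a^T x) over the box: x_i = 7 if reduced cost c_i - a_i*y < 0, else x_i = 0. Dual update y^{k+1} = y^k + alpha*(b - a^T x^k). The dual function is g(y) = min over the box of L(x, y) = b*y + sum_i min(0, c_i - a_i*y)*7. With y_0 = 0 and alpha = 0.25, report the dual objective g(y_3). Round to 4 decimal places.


Dual ascent for LP: min 8*x1 + 13*x2, 1*x1 + 6*x2 = 6, 0 <= x_i <= 7
Step 1: y^k = 0.0, reduced costs: (8.0, 13.0)
  x^k = (0.0, 0.0), subgradient = b - a^T x = 6.0
  y^{k+1} = 0.0 + 0.25*6.0 = 1.5
Step 2: y^k = 1.5, reduced costs: (6.5, 4.0)
  x^k = (0.0, 0.0), subgradient = b - a^T x = 6.0
  y^{k+1} = 1.5 + 0.25*6.0 = 3.0
Step 3: y^k = 3.0, reduced costs: (5.0, -5.0)
  x^k = (0.0, 7.0), subgradient = b - a^T x = -36.0
  y^{k+1} = 3.0 + 0.25*-36.0 = -6.0
Dual objective at y_3 = -6.0: reduced costs (14.0, 49.0), box minimizer x = (0.0, 0.0)
g(y_3) = b*y + (c1 - a1*y)*x1 + (c2 - a2*y)*x2 = 6*(-6.0) + 14.0*0.0 + 49.0*0.0 = -36.0 + 0.0 + 0.0 = -36.0


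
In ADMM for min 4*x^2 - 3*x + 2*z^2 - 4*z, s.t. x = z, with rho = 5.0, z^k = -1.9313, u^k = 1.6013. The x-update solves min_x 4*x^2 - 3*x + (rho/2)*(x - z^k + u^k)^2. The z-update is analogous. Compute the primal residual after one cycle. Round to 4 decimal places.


ADMM iteration with rho = 5.0, z^k = -1.9313, u^k = 1.6013
Step 1: x-update.
Minimize 4*x^2 - 3*x + (5.0/2)*(x + 1.9313 + 1.6013)^2
FOC: (2*4 + 5.0)*x = 3 + 5.0*(-1.9313 - 1.6013)
x^{k+1} = -1.1279
Step 2: z-update.
Minimize 2*z^2 - 4*z + (5.0/2)*(-1.1279 - z + 1.6013)^2
FOC: (2*2 + 5.0)*z = 4 + 5.0*(-1.1279 + 1.6013)
z^{k+1} = 0.7074
Step 3: u-update.
u^{k+1} = 1.6013 - 1.1279 - 0.7074 = -0.2341
Step 4: Primal residual = |-1.1279 - 0.7074| = 1.8354


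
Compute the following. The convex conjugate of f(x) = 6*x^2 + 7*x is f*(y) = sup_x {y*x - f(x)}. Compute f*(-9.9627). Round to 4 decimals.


f*(y) = sup_x {y*x - a*x^2 - b*x} = sup_x {(y-b)*x - a*x^2}
FOC: (y - b) - 2a*x = 0 => x* = (y - b)/(2a)
x* = (-9.9627 - 7)/(2*6) = -1.4136
f*(-9.9627) = (y-b)^2/(4a) = (-9.9627 - 7)^2/(4*6)
= 287.7332/24 = 11.9889


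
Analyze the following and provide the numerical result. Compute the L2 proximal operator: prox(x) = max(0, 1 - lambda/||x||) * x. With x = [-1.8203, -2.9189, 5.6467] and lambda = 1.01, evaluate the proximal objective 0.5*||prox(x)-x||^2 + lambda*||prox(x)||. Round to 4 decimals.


Step 1: Compute ||x||.
||x|| = 6.612
Step 2: Compute scaling factor.
scale = max(0, 1 - 1.01/6.612) = 0.8472
Step 3: prox(x) = [-1.5422, -2.473, 4.7842]
||prox(x)|| = 5.602
Step 4: Proximal objective.
0.5*||prox-x||^2 = 0.5101
lambda*||prox|| = 5.658
Total = 6.1681


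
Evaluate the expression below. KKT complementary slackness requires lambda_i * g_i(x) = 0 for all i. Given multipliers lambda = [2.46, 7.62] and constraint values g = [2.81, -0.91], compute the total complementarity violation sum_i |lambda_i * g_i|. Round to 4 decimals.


KKT complementary slackness check:
lambda_1 * g_1 = 2.46 * 2.81 = 6.9126
lambda_2 * g_2 = 7.62 * -0.91 = -6.9342
Total violation = 6.9126 + 6.9342 = 13.8468


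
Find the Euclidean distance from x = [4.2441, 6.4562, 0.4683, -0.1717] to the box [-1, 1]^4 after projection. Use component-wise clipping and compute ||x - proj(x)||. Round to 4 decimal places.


Project each component onto [-1, 1].
clip(4.2441) = 1.0, clip(6.4562) = 1.0, clip(0.4683) = 0.4683, clip(-0.1717) = -0.1717
Projection = [1.0, 1.0, 0.4683, -0.1717]
Squared diffs: [10.5242, 29.7701, 0.0, 0.0]
Distance = sqrt(40.2943) = 6.3478


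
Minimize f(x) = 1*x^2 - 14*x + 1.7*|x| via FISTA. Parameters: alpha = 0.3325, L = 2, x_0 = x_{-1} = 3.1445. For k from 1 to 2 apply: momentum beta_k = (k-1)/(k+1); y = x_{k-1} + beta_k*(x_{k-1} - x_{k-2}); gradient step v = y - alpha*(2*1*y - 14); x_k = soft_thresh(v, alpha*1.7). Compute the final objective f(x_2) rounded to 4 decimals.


FISTA on f(x) = 1*x^2 - 14*x + 1.7*|x|
L = 2, alpha = 0.3325
Iteration 1: beta = 0.0, y = 3.1445 + 0.0*(3.1445 - 3.1445) = 3.1445
  grad(y) = -7.711, v = y - alpha*grad = 5.7084
  prox(v) = soft_thresh(5.7084, 0.5653) = 5.1432
Iteration 2: beta = 0.3333, y = 5.1432 + 0.3333*(5.1432 - 3.1445) = 5.8094
  grad(y) = -2.3812, v = y - alpha*grad = 6.6011
  prox(v) = soft_thresh(6.6011, 0.5653) = 6.0359
f(x_2) = 1*6.0359^2 - 14*6.0359 + 1.7*|6.0359| = -37.8095


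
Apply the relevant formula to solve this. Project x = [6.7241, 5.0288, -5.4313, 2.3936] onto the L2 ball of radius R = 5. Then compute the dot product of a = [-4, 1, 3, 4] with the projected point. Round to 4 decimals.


Step 1: Compute ||x|| (intermediates to 6 decimals).
||x|| = sqrt(6.7241^2 + 5.0288^2 + (-5.4313)^2 + 2.3936^2) = 10.282543
Step 2: Project.
Since ||x|| > R, scale = R/||x|| = 5/10.282543 = 0.486261, proj(x) = scale * x
proj(x) = [3.269668, 2.445309, -2.641029, 1.163914]
Step 3: Dot product.
a^T * proj(x) = -4*3.269668 + 1*2.445309 + 3*(-2.641029) + 4*1.163914 = -13.9008


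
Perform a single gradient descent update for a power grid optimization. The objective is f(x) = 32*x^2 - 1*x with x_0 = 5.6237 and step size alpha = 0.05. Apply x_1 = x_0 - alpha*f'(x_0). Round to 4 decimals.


We compute the gradient at x_0 and apply the update.
f'(x) = 64*x - 1
f'(5.6237) = 64*5.6237 - 1 = 358.9168
x_1 = 5.6237 - 0.05*358.9168 = -12.3221


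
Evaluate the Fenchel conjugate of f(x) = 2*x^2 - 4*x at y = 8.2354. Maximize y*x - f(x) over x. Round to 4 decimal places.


f*(y) = sup_x {y*x - a*x^2 - b*x} = sup_x {(y-b)*x - a*x^2}
FOC: (y - b) - 2a*x = 0 => x* = (y - b)/(2a)
x* = (8.2354 + 4)/(2*2) = 3.0589
f*(8.2354) = (y-b)^2/(4a) = (8.2354 + 4)^2/(4*2)
= 149.705/8 = 18.7131


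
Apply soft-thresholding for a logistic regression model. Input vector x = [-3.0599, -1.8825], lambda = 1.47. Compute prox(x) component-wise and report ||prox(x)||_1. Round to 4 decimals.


Soft-thresholding with lambda = 1.47:
prox(-3.0599) = sign(-3.0599)*max(|-3.0599| - 1.47, 0) = -1.5899
prox(-1.8825) = sign(-1.8825)*max(|-1.8825| - 1.47, 0) = -0.4125
prox(x) = [-1.5899, -0.4125]
||prox(x)||_1 = 1.5899 + 0.4125 = 2.0024


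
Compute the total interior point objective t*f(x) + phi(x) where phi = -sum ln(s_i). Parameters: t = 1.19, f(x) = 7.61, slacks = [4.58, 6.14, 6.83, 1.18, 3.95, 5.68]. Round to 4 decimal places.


Step 1: Compute log-barrier.
ln values: [1.5217, 1.8148, 1.9213, 0.1655, 1.3737, 1.737]
phi = -(1.5217 + 1.8148 + 1.9213 + 0.1655 + 1.3737 + 1.737) = -8.534
Step 2: Compute augmented objective.
t*f(x) = 1.19*7.61 = 9.0559
Total = 9.0559 - 8.534 = 0.5219


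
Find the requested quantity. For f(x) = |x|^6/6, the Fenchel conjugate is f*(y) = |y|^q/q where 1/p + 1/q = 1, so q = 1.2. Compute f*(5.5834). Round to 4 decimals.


The conjugate exponent q satisfies 1/p + 1/q = 1.
p = 6, so q = 6/(6 - 1) = 1.2
|y|^q = 5.5834^1.2 = 7.8755
f*(5.5834) = 7.8755 / 1.2 = 6.5629


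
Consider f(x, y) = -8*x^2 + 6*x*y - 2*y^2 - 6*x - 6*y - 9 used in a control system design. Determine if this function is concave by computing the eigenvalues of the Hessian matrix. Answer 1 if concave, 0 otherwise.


The Hessian of f(x,y) = -8*x^2 + 6*x*y - 2*y^2 - 6*x - 6*y - 9 is:
H = [[-16, 6], [6, -4]]
Trace = -16 - 4 = -20
Determinant = -16*-4 - (6)^2 = 28
Discriminant = (-20)^2 - 4*28 = 288.0
Eigenvalues: lambda_1 = -18.4853, lambda_2 = -1.5147
The function is concave.

1


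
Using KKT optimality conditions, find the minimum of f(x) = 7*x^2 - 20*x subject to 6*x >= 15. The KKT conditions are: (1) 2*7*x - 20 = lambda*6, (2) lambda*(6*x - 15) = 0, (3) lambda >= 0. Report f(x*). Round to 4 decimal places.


Step 1: Try lambda = 0 (constraint inactive).
x_unc = 20/(2*7) = 1.4286
Check: 6*1.4286 = 8.5716 < 15 -- violated!
Step 2: Constraint must be active: 6*x = 15
x* = 15/6 = 2.5
lambda = (2*7*2.5 - 20)/6 = 2.5
Step 3: Compute optimal value.
f(x*) = 7*2.5^2 - 20*2.5 = -6.25


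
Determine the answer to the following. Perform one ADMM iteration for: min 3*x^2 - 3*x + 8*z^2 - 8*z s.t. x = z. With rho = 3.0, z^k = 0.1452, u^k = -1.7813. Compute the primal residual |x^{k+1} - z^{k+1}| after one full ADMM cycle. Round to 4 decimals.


ADMM iteration with rho = 3.0, z^k = 0.1452, u^k = -1.7813
Step 1: x-update.
Minimize 3*x^2 - 3*x + (3.0/2)*(x - 0.1452 - 1.7813)^2
FOC: (2*3 + 3.0)*x = 3 + 3.0*(0.1452 + 1.7813)
x^{k+1} = 0.9755
Step 2: z-update.
Minimize 8*z^2 - 8*z + (3.0/2)*(0.9755 - z - 1.7813)^2
FOC: (2*8 + 3.0)*z = 8 + 3.0*(0.9755 - 1.7813)
z^{k+1} = 0.2938
Step 3: u-update.
u^{k+1} = -1.7813 + 0.9755 - 0.2938 = -1.0996
Step 4: Primal residual = |0.9755 - 0.2938| = 0.6817


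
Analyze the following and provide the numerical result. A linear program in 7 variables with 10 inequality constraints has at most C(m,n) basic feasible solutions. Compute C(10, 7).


Each vertex corresponds to some choice of n active constraints out of m, so the number of vertices is at most C(m, n) = m! / (n!(m-n)!).
m = 10, n = 7
Numerator: 10 * 9 * 8 * 7 * 6 * 5 * 4
Denominator: 7! = 5040
C(10, 7) = 120


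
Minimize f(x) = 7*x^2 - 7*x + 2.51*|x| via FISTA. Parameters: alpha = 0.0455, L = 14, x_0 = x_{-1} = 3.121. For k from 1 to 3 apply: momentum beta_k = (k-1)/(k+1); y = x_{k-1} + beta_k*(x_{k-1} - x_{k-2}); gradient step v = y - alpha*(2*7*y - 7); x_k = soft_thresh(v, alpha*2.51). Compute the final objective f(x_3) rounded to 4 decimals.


FISTA on f(x) = 7*x^2 - 7*x + 2.51*|x|
L = 14, alpha = 0.0455
Iteration 1: beta = 0.0, y = 3.121 + 0.0*(3.121 - 3.121) = 3.121
  grad(y) = 36.694, v = y - alpha*grad = 1.4514
  prox(v) = soft_thresh(1.4514, 0.1142) = 1.3372
Iteration 2: beta = 0.3333, y = 1.3372 + 0.3333*(1.3372 - 3.121) = 0.7426
  grad(y) = 3.3967, v = y - alpha*grad = 0.5881
  prox(v) = soft_thresh(0.5881, 0.1142) = 0.4739
Iteration 3: beta = 0.5, y = 0.4739 + 0.5*(0.4739 - 1.3372) = 0.0422
  grad(y) = -6.4093, v = y - alpha*grad = 0.3338
  prox(v) = soft_thresh(0.3338, 0.1142) = 0.2196
f(x_3) = 7*0.2196^2 - 7*0.2196 + 2.51*|0.2196| = -0.6485
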